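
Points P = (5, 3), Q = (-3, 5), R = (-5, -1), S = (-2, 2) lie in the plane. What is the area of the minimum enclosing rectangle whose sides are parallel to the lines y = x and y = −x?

In coordinates u = x + y, v = x − y the rectangle is axis-aligned; the map (x,y)→(u,v) scales areas by 2.
u-values: 8, 2, -6, 0; range = 8 − (-6) = 14.
v-values: 2, -8, -4, -4; range = 2 − (-8) = 10.
Area = (14 × 10) / 2 = 70.

70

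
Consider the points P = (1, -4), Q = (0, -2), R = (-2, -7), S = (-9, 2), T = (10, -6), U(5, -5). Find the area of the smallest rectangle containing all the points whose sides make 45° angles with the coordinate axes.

175.5

In coordinates u = x + y, v = x − y the rectangle is axis-aligned; the map (x,y)→(u,v) scales areas by 2.
u-values: -3, -2, -9, -7, 4, 0; range = 4 − (-9) = 13.
v-values: 5, 2, 5, -11, 16, 10; range = 16 − (-11) = 27.
Area = (13 × 27) / 2 = 175.5.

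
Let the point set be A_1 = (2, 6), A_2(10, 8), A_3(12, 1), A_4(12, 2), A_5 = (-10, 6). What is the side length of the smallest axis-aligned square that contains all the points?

The bounding box has width 22 and height 7.
An axis-aligned square enclosing the set must have side ≥ max(width, height).
So the minimum side is max(22, 7) = 22.

22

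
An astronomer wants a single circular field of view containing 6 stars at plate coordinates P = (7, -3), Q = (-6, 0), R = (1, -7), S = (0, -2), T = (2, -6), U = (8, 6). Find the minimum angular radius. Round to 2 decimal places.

7.95

By Welzl's lemma the MEC is supported by two points (diametrically opposite) or three points (on a circumcircle).
The minimum enclosing circle is determined by three boundary points: Q, R, U.
Their circumcentre is (1.9, 0.9) with r² = 63.22.
The farthest remaining point T is at distance² 47.62 ≤ 63.22.
r = √(63.22) ≈ 7.95.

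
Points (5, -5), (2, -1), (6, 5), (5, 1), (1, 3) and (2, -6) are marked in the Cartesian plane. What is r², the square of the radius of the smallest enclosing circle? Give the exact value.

34.25

The farthest pair is (6, 5)–(2, -6) with squared distance 137. The circle on this segment as diameter has centre (4, -0.5) and r² = 137/4 = 34.25.
Check (5, -5): distance² to centre = 21.25 ≤ 34.25, so it lies inside.
All remaining points lie in this disk, and no smaller disk contains both endpoints, so this is the minimum enclosing circle.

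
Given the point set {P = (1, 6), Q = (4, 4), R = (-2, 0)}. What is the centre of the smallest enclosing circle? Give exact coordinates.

Side lengths²: PQ² = 13, PR² = 45, QR² = 52.
Since QR² = 52 < 45 + 13 = 58, the triangle is acute, so the smallest enclosing circle is the circumcircle.
Circumcentre = (0.75, 2.375), r² = 13.203125.
Centre = (0.75, 2.375).

(0.75, 2.375)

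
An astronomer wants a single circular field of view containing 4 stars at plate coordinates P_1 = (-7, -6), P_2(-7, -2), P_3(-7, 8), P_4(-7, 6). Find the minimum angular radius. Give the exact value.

The minimum enclosing circle of a finite set is fixed by two of the points (as a diameter) or three (as a circumcircle).
The farthest pair is P_1–P_3 with squared distance 196. The circle on this segment as diameter has centre (-7, 1) and r² = 196/4 = 49.
Check P_2: distance² to centre = 9 ≤ 49, so it lies inside.
All remaining points lie in this disk, and no smaller disk contains both endpoints, so this is the minimum enclosing circle.
r = √49 = 7.

7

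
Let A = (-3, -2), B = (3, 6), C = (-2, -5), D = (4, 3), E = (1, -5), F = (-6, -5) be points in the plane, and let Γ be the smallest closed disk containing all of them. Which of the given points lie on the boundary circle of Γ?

B, F

By Welzl's lemma the MEC is supported by two points (diametrically opposite) or three points (on a circumcircle).
The farthest pair is B–F with squared distance 202. The circle on this segment as diameter has centre (-1.5, 0.5) and r² = 202/4 = 50.5.
Check A: distance² to centre = 8.5 ≤ 50.5, so it lies inside.
All remaining points lie in this disk, and no smaller disk contains both endpoints, so this is the minimum enclosing circle.
The points at distance exactly r from the centre are B, F — 2 points.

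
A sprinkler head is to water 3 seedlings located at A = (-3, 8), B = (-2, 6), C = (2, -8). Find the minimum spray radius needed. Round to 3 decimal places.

Side lengths²: AB² = 5, AC² = 281, BC² = 212.
Since AC² = 281 ≥ 212 + 5 = 217, the angle opposite AC is not acute, so the smallest enclosing circle has AC as diameter.
Centre = midpoint of AC = (-0.5, 0), r² = 281/4 = 70.25.
r = √(70.25) ≈ 8.382.

8.382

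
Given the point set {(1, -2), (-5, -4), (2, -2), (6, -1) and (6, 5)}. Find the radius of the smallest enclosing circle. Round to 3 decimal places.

By Welzl's lemma the MEC is supported by two points (diametrically opposite) or three points (on a circumcircle).
The farthest pair is (-5, -4)–(6, 5) with squared distance 202. The circle on this segment as diameter has centre (0.5, 0.5) and r² = 202/4 = 50.5.
Check (1, -2): distance² to centre = 6.5 ≤ 50.5, so it lies inside.
All remaining points lie in this disk, and no smaller disk contains both endpoints, so this is the minimum enclosing circle.
r = √(50.5) ≈ 7.106.

7.106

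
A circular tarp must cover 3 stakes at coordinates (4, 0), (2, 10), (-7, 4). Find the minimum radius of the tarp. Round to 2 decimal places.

Call the three points A, B, C in the order given.
Side lengths²: AB² = 104, AC² = 137, BC² = 117.
Since AC² = 137 < 117 + 104 = 221, the triangle is acute, so the smallest enclosing circle is the circumcircle.
Circumcentre = (-23/34, 145/34), r² = 23153/578.
r = √(23153/578) ≈ 6.33.

6.33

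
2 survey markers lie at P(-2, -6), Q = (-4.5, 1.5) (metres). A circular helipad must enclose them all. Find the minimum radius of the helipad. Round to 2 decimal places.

The smallest circle enclosing two points has them as diameter endpoints.
Centre = midpoint = (-3.25, -2.25); r² = |PQ|²/4 = 62.5/4 = 15.625.
r = √(15.625) ≈ 3.95.

3.95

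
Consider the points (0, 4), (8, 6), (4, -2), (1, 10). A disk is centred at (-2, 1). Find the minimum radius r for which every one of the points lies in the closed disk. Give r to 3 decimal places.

The required radius is the distance from (-2, 1) to the farthest point.
Squared distances: 13, 125, 45, 90.
Maximum is 125, attained at (8, 6).
r = √125 ≈ 11.180.

11.180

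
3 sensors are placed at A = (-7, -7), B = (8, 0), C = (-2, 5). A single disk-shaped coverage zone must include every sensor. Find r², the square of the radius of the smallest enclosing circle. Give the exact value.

Side lengths²: AB² = 274, AC² = 169, BC² = 125.
Since AB² = 274 < 169 + 125 = 294, the triangle is acute, so the smallest enclosing circle is the circumcircle.
Circumcentre = (15/58, -173/58), r² = 115765/1682.

115765/1682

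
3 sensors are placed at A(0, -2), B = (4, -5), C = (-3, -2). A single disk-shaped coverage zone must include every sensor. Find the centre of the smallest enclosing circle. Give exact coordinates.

Side lengths²: AB² = 25, AC² = 9, BC² = 58.
Since BC² = 58 ≥ 25 + 9 = 34, the angle opposite BC is not acute, so the smallest enclosing circle has BC as diameter.
Centre = midpoint of BC = (0.5, -3.5), r² = 58/4 = 14.5.
Centre = (0.5, -3.5).

(0.5, -3.5)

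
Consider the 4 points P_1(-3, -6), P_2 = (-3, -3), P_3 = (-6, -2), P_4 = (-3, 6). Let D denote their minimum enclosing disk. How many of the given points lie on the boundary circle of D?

2

A smallest enclosing disk is always determined by at most three of the input points on its boundary.
The farthest pair is P_1–P_4 with squared distance 144. The circle on this segment as diameter has centre (-3, 0) and r² = 144/4 = 36.
Check P_2: distance² to centre = 9 ≤ 36, so it lies inside.
All remaining points lie in this disk, and no smaller disk contains both endpoints, so this is the minimum enclosing circle.
The points at distance exactly r from the centre are P_1, P_4 — 2 points.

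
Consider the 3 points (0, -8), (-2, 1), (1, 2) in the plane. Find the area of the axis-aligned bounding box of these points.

x ranges over [-2, 1], width 3.
y ranges over [-8, 2], height 10.
Area = 3 × 10 = 30.

30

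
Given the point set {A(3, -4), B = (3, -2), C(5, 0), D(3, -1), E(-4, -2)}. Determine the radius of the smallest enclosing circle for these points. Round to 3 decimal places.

4.610

The farthest pair is C–E with squared distance 85. The circle on this segment as diameter has centre (0.5, -1) and r² = 85/4 = 21.25.
Check A: distance² to centre = 15.25 ≤ 21.25, so it lies inside.
All remaining points lie in this disk, and no smaller disk contains both endpoints, so this is the minimum enclosing circle.
r = √(21.25) ≈ 4.610.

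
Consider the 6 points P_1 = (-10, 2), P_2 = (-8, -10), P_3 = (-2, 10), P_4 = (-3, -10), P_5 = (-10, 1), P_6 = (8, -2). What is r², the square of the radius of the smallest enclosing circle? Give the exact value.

33245/289

By Welzl's lemma the MEC is supported by two points (diametrically opposite) or three points (on a circumcircle).
The minimum enclosing circle is determined by three boundary points: P_2, P_3, P_6.
Their circumcentre is (-45/17, -12/17) with r² = 33245/289.
The farthest remaining point P_4 is at distance² 25000/289 ≤ 33245/289.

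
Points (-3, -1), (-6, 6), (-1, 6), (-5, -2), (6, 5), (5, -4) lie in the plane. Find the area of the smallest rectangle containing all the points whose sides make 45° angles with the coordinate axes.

In coordinates u = x + y, v = x − y the rectangle is axis-aligned; the map (x,y)→(u,v) scales areas by 2.
u-values: -4, 0, 5, -7, 11, 1; range = 11 − (-7) = 18.
v-values: -2, -12, -7, -3, 1, 9; range = 9 − (-12) = 21.
Area = (18 × 21) / 2 = 189.

189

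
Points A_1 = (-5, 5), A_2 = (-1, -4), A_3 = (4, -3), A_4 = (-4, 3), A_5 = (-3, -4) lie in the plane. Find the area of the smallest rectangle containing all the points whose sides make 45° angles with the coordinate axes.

In coordinates u = x + y, v = x − y the rectangle is axis-aligned; the map (x,y)→(u,v) scales areas by 2.
u-values: 0, -5, 1, -1, -7; range = 1 − (-7) = 8.
v-values: -10, 3, 7, -7, 1; range = 7 − (-10) = 17.
Area = (8 × 17) / 2 = 68.

68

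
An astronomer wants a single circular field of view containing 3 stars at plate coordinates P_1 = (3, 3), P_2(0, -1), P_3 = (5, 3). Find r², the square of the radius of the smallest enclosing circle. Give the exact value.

10.25

Side lengths²: P_1P_2² = 25, P_1P_3² = 4, P_2P_3² = 41.
Since P_2P_3² = 41 ≥ 25 + 4 = 29, the angle opposite P_2P_3 is not acute, so the smallest enclosing circle has P_2P_3 as diameter.
Centre = midpoint of P_2P_3 = (2.5, 1), r² = 41/4 = 10.25.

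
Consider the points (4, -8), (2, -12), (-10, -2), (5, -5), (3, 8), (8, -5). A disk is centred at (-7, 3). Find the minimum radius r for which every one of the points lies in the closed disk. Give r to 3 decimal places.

17.493

The required radius is the distance from (-7, 3) to the farthest point.
Squared distances: 242, 306, 34, 208, 125, 289.
Maximum is 306, attained at (2, -12).
r = √306 ≈ 17.493.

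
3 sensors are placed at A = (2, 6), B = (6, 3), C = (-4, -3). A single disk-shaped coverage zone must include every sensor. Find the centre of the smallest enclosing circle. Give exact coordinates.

(5/6, 5/18)

Side lengths²: AB² = 25, AC² = 117, BC² = 136.
Since BC² = 136 < 117 + 25 = 142, the triangle is acute, so the smallest enclosing circle is the circumcircle.
Circumcentre = (5/6, 5/18), r² = 5525/162.
Centre = (5/6, 5/18).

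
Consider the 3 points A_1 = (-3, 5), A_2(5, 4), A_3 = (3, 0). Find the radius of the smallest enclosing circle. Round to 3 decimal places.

4.141

Side lengths²: A_1A_2² = 65, A_1A_3² = 61, A_2A_3² = 20.
Since A_1A_2² = 65 < 61 + 20 = 81, the triangle is acute, so the smallest enclosing circle is the circumcircle.
Circumcentre = (15/17, 121/34), r² = 19825/1156.
r = √(19825/1156) ≈ 4.141.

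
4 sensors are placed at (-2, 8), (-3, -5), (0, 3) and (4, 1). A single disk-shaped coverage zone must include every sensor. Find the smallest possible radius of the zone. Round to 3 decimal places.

The farthest pair is (-2, 8)–(-3, -5) with squared distance 170. The circle on this segment as diameter has centre (-2.5, 1.5) and r² = 170/4 = 42.5.
Check (0, 3): distance² to centre = 8.5 ≤ 42.5, so it lies inside.
All remaining points lie in this disk, and no smaller disk contains both endpoints, so this is the minimum enclosing circle.
r = √(42.5) ≈ 6.519.

6.519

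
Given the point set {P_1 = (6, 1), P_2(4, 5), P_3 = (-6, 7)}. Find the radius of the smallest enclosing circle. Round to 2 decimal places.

6.71

Side lengths²: P_1P_2² = 20, P_1P_3² = 180, P_2P_3² = 104.
Since P_1P_3² = 180 ≥ 104 + 20 = 124, the angle opposite P_1P_3 is not acute, so the smallest enclosing circle has P_1P_3 as diameter.
Centre = midpoint of P_1P_3 = (0, 4), r² = 180/4 = 45.
r = √45 ≈ 6.71.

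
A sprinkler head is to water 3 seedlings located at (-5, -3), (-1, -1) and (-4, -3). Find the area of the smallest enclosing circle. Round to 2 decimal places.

Call the three points A, B, C in the order given.
Side lengths²: AB² = 20, AC² = 1, BC² = 13.
Since AB² = 20 ≥ 13 + 1 = 14, the angle opposite AB is not acute, so the smallest enclosing circle has AB as diameter.
Centre = midpoint of AB = (-3, -2), r² = 20/4 = 5.
Area = π·r² = π·5 ≈ 15.71.

15.71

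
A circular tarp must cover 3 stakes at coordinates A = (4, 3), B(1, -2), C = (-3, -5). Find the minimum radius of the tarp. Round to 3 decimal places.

Side lengths²: AB² = 34, AC² = 113, BC² = 25.
Since AC² = 113 ≥ 34 + 25 = 59, the angle opposite AC is not acute, so the smallest enclosing circle has AC as diameter.
Centre = midpoint of AC = (0.5, -1), r² = 113/4 = 28.25.
r = √(28.25) ≈ 5.315.

5.315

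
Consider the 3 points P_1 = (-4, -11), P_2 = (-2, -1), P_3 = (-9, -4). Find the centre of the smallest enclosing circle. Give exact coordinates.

(-4.09375, -5.78125)

Side lengths²: P_1P_2² = 104, P_1P_3² = 74, P_2P_3² = 58.
Since P_1P_2² = 104 < 74 + 58 = 132, the triangle is acute, so the smallest enclosing circle is the circumcircle.
Circumcentre = (-4.09375, -5.78125), r² = 27.244140625.
Centre = (-4.09375, -5.78125).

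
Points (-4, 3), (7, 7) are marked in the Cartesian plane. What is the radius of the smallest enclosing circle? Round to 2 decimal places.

5.85

The smallest circle enclosing two points has them as diameter endpoints.
Centre = midpoint = (1.5, 5); r² = |(-4, 3)−(7, 7)|²/4 = 137/4 = 34.25.
r = √(34.25) ≈ 5.85.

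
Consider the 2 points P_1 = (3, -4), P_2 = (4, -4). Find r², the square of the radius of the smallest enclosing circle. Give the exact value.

The smallest circle enclosing two points has them as diameter endpoints.
Centre = midpoint = (3.5, -4); r² = |P_1P_2|²/4 = 1/4 = 0.25.

0.25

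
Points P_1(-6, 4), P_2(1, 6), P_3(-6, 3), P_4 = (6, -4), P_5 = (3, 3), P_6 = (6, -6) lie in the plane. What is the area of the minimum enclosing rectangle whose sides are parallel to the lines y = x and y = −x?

In coordinates u = x + y, v = x − y the rectangle is axis-aligned; the map (x,y)→(u,v) scales areas by 2.
u-values: -2, 7, -3, 2, 6, 0; range = 7 − (-3) = 10.
v-values: -10, -5, -9, 10, 0, 12; range = 12 − (-10) = 22.
Area = (10 × 22) / 2 = 110.

110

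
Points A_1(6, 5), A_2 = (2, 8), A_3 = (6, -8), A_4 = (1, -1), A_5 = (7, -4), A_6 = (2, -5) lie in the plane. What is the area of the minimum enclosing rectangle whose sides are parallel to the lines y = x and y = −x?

140

In coordinates u = x + y, v = x − y the rectangle is axis-aligned; the map (x,y)→(u,v) scales areas by 2.
u-values: 11, 10, -2, 0, 3, -3; range = 11 − (-3) = 14.
v-values: 1, -6, 14, 2, 11, 7; range = 14 − (-6) = 20.
Area = (14 × 20) / 2 = 140.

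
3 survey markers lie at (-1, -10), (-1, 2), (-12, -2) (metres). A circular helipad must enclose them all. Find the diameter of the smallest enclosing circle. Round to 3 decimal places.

Call the three points A, B, C in the order given.
Side lengths²: AB² = 144, AC² = 185, BC² = 137.
Since AC² = 185 < 144 + 137 = 281, the triangle is acute, so the smallest enclosing circle is the circumcircle.
Circumcentre = (-111/22, -4), r² = 25345/484.
Diameter = 2r = 2√(25345/484) ≈ 14.473.

14.473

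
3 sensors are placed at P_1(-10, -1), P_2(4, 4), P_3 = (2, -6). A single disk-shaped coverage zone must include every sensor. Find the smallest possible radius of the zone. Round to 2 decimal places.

7.58

Side lengths²: P_1P_2² = 221, P_1P_3² = 169, P_2P_3² = 104.
Since P_1P_2² = 221 < 169 + 104 = 273, the triangle is acute, so the smallest enclosing circle is the circumcircle.
Circumcentre = (-2.5, 0.1), r² = 57.46.
r = √(57.46) ≈ 7.58.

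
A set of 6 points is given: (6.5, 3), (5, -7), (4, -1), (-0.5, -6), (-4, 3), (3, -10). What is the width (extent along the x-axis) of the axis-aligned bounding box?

10.5

max x = 6.5, min x = -4, so width = 10.5.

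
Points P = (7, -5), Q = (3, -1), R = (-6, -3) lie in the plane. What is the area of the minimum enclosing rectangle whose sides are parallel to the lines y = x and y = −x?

82.5

In coordinates u = x + y, v = x − y the rectangle is axis-aligned; the map (x,y)→(u,v) scales areas by 2.
u-values: 2, 2, -9; range = 2 − (-9) = 11.
v-values: 12, 4, -3; range = 12 − (-3) = 15.
Area = (11 × 15) / 2 = 82.5.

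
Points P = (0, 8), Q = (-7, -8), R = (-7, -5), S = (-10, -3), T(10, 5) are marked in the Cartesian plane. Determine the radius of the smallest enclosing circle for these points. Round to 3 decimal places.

10.839

By Welzl's lemma the MEC is supported by two points (diametrically opposite) or three points (on a circumcircle).
The minimum enclosing circle is determined by three boundary points: Q, S, T.
Their circumcentre is (14/31, -4/31) with r² = 112897/961.
The farthest remaining point R is at distance² 76162/961 ≤ 112897/961.
r = √(112897/961) ≈ 10.839.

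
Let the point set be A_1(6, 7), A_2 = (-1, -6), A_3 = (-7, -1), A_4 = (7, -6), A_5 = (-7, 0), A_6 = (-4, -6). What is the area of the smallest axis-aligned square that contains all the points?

The bounding box has width 14 and height 13.
An axis-aligned square enclosing the set must have side ≥ max(width, height).
So the minimum side is max(14, 13) = 14.
Area = 14² = 196.

196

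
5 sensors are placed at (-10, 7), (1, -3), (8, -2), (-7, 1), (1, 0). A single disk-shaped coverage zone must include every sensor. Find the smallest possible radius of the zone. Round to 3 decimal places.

10.062

By Welzl's lemma the MEC is supported by two points (diametrically opposite) or three points (on a circumcircle).
The farthest pair is (-10, 7)–(8, -2) with squared distance 405. The circle on this segment as diameter has centre (-1, 2.5) and r² = 405/4 = 101.25.
Check (1, -3): distance² to centre = 34.25 ≤ 101.25, so it lies inside.
All remaining points lie in this disk, and no smaller disk contains both endpoints, so this is the minimum enclosing circle.
r = √(101.25) ≈ 10.062.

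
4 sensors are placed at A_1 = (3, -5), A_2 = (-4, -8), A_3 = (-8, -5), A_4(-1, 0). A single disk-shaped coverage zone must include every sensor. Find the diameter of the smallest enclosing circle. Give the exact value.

11

The farthest pair is A_1–A_3 with squared distance 121. The circle on this segment as diameter has centre (-2.5, -5) and r² = 121/4 = 30.25.
Check A_2: distance² to centre = 11.25 ≤ 30.25, so it lies inside.
All remaining points lie in this disk, and no smaller disk contains both endpoints, so this is the minimum enclosing circle.
Diameter = 2r = 2√(30.25) = 11.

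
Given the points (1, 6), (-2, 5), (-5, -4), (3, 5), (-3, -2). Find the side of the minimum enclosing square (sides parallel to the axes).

10

The bounding box has width 8 and height 10.
An axis-aligned square enclosing the set must have side ≥ max(width, height).
So the minimum side is max(8, 10) = 10.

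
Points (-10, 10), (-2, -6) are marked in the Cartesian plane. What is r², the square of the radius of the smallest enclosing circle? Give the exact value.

80

The smallest circle enclosing two points has them as diameter endpoints.
Centre = midpoint = (-6, 2); r² = |(-10, 10)−(-2, -6)|²/4 = 320/4 = 80.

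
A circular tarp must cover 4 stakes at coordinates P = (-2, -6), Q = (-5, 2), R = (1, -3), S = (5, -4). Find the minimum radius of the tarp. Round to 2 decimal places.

5.83

The minimum enclosing circle of a finite set is fixed by two of the points (as a diameter) or three (as a circumcircle).
The farthest pair is Q–S with squared distance 136. The circle on this segment as diameter has centre (0, -1) and r² = 136/4 = 34.
Check P: distance² to centre = 29 ≤ 34, so it lies inside.
All remaining points lie in this disk, and no smaller disk contains both endpoints, so this is the minimum enclosing circle.
r = √34 ≈ 5.83.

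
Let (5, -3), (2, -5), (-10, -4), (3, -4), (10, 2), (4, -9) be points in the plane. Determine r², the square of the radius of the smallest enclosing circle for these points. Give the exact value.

109

The minimum enclosing circle of a finite set is fixed by two of the points (as a diameter) or three (as a circumcircle).
The farthest pair is (-10, -4)–(10, 2) with squared distance 436. The circle on this segment as diameter has centre (0, -1) and r² = 436/4 = 109.
Check (5, -3): distance² to centre = 29 ≤ 109, so it lies inside.
All remaining points lie in this disk, and no smaller disk contains both endpoints, so this is the minimum enclosing circle.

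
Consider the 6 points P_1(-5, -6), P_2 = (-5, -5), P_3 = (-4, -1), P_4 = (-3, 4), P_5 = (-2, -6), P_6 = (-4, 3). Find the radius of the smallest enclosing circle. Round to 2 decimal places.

A smallest enclosing disk is always determined by at most three of the input points on its boundary.
The minimum enclosing circle is determined by three boundary points: P_1, P_4, P_5.
Their circumcentre is (-3.5, -1.1) with r² = 26.26.
The farthest remaining point P_2 is at distance² 17.46 ≤ 26.26.
r = √(26.26) ≈ 5.12.

5.12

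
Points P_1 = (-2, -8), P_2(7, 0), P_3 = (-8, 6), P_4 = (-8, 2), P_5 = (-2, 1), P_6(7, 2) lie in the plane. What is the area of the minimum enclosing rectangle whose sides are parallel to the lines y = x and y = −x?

199.5

In coordinates u = x + y, v = x − y the rectangle is axis-aligned; the map (x,y)→(u,v) scales areas by 2.
u-values: -10, 7, -2, -6, -1, 9; range = 9 − (-10) = 19.
v-values: 6, 7, -14, -10, -3, 5; range = 7 − (-14) = 21.
Area = (19 × 21) / 2 = 199.5.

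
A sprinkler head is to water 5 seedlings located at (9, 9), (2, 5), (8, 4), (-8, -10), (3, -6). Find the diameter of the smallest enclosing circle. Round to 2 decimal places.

25.50

The farthest pair is (9, 9)–(-8, -10) with squared distance 650. The circle on this segment as diameter has centre (0.5, -0.5) and r² = 650/4 = 162.5.
Check (2, 5): distance² to centre = 32.5 ≤ 162.5, so it lies inside.
All remaining points lie in this disk, and no smaller disk contains both endpoints, so this is the minimum enclosing circle.
Diameter = 2r = 2√(162.5) ≈ 25.50.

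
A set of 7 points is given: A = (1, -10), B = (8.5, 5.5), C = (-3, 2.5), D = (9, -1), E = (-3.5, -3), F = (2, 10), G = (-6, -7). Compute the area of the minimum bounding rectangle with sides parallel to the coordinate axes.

x ranges over [-6, 9], width 15.
y ranges over [-10, 10], height 20.
Area = 15 × 20 = 300.

300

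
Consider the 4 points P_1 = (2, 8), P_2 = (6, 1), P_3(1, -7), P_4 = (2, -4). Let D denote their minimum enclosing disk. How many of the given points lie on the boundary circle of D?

2

The farthest pair is P_1–P_3 with squared distance 226. The circle on this segment as diameter has centre (1.5, 0.5) and r² = 226/4 = 56.5.
Check P_2: distance² to centre = 20.5 ≤ 56.5, so it lies inside.
All remaining points lie in this disk, and no smaller disk contains both endpoints, so this is the minimum enclosing circle.
The points at distance exactly r from the centre are P_1, P_3 — 2 points.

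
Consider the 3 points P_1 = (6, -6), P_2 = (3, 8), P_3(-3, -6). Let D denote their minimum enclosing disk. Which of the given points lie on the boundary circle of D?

P_1, P_2, P_3

Side lengths²: P_1P_2² = 205, P_1P_3² = 81, P_2P_3² = 232.
Since P_2P_3² = 232 < 205 + 81 = 286, the triangle is acute, so the smallest enclosing circle is the circumcircle.
Circumcentre = (1.5, 5/14), r² = 5945/98.
The points at distance exactly r from the centre are P_1, P_2, P_3 — 3 points.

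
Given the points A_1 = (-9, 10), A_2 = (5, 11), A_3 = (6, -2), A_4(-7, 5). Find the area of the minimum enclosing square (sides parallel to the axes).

225

The bounding box has width 15 and height 13.
An axis-aligned square enclosing the set must have side ≥ max(width, height).
So the minimum side is max(15, 13) = 15.
Area = 15² = 225.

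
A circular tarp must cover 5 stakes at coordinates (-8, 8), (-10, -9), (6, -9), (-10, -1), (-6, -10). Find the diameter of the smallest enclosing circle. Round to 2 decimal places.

22.17

The minimum enclosing circle is determined by three boundary points: (-8, 8), (-10, -9), (6, -9).
Their circumcentre is (-2, -45/34) with r² = 142105/1156.
The farthest remaining point (-6, -10) is at distance² 105521/1156 ≤ 142105/1156.
Diameter = 2r = 2√(142105/1156) ≈ 22.17.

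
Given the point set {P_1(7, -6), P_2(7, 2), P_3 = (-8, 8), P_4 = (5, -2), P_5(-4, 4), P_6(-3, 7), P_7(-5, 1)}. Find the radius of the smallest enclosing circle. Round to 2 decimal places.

10.26

By Welzl's lemma the MEC is supported by two points (diametrically opposite) or three points (on a circumcircle).
The farthest pair is P_1–P_3 with squared distance 421. The circle on this segment as diameter has centre (-0.5, 1) and r² = 421/4 = 105.25.
Check P_2: distance² to centre = 57.25 ≤ 105.25, so it lies inside.
All remaining points lie in this disk, and no smaller disk contains both endpoints, so this is the minimum enclosing circle.
r = √(105.25) ≈ 10.26.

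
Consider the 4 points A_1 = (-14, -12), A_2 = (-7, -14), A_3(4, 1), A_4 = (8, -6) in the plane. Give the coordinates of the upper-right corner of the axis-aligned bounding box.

x-range [-14, 8], y-range [-14, 1].
The upper-right corner is (8, 1).

(8, 1)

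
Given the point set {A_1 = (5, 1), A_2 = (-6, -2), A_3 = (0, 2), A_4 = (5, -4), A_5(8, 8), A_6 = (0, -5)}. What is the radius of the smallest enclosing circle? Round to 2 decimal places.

By Welzl's lemma the MEC is supported by two points (diametrically opposite) or three points (on a circumcircle).
The farthest pair is A_2–A_5 with squared distance 296. The circle on this segment as diameter has centre (1, 3) and r² = 296/4 = 74.
Check A_1: distance² to centre = 20 ≤ 74, so it lies inside.
All remaining points lie in this disk, and no smaller disk contains both endpoints, so this is the minimum enclosing circle.
r = √74 ≈ 8.60.

8.60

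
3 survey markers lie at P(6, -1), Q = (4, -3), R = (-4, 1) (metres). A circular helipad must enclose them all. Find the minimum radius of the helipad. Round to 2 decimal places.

Side lengths²: PQ² = 8, PR² = 104, QR² = 80.
Since PR² = 104 ≥ 80 + 8 = 88, the angle opposite PR is not acute, so the smallest enclosing circle has PR as diameter.
Centre = midpoint of PR = (1, 0), r² = 104/4 = 26.
r = √26 ≈ 5.10.

5.10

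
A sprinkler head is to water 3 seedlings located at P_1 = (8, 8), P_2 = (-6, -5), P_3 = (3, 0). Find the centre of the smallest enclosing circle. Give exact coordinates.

(1, 1.5)

Side lengths²: P_1P_2² = 365, P_1P_3² = 89, P_2P_3² = 106.
Since P_1P_2² = 365 ≥ 106 + 89 = 195, the angle opposite P_1P_2 is not acute, so the smallest enclosing circle has P_1P_2 as diameter.
Centre = midpoint of P_1P_2 = (1, 1.5), r² = 365/4 = 91.25.
Centre = (1, 1.5).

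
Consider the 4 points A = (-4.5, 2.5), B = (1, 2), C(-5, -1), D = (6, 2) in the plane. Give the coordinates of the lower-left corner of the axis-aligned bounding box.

(-5, -1)

x-range [-5, 6], y-range [-1, 2.5].
The lower-left corner is (-5, -1).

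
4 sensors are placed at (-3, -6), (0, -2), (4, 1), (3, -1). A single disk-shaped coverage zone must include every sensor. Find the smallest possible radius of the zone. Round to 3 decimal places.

The minimum enclosing circle of a finite set is fixed by two of the points (as a diameter) or three (as a circumcircle).
The farthest pair is (-3, -6)–(4, 1) with squared distance 98. The circle on this segment as diameter has centre (0.5, -2.5) and r² = 98/4 = 24.5.
Check (0, -2): distance² to centre = 0.5 ≤ 24.5, so it lies inside.
All remaining points lie in this disk, and no smaller disk contains both endpoints, so this is the minimum enclosing circle.
r = √(24.5) ≈ 4.950.

4.950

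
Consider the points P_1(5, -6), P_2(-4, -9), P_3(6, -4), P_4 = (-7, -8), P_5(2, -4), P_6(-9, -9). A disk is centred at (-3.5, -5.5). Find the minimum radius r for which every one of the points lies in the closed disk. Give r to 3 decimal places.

The required radius is the distance from (-3.5, -5.5) to the farthest point.
Squared distances: 72.5, 12.5, 92.5, 18.5, 32.5, 42.5.
Maximum is 92.5, attained at P_3.
r = √(92.5) ≈ 9.618.

9.618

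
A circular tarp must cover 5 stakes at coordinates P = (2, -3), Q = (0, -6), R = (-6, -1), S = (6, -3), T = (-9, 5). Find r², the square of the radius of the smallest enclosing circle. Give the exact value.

72.25

By Welzl's lemma the MEC is supported by two points (diametrically opposite) or three points (on a circumcircle).
The farthest pair is S–T with squared distance 289. The circle on this segment as diameter has centre (-1.5, 1) and r² = 289/4 = 72.25.
Check P: distance² to centre = 28.25 ≤ 72.25, so it lies inside.
All remaining points lie in this disk, and no smaller disk contains both endpoints, so this is the minimum enclosing circle.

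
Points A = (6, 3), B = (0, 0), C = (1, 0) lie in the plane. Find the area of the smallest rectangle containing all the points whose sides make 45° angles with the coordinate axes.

In coordinates u = x + y, v = x − y the rectangle is axis-aligned; the map (x,y)→(u,v) scales areas by 2.
u-values: 9, 0, 1; range = 9 − 0 = 9.
v-values: 3, 0, 1; range = 3 − 0 = 3.
Area = (9 × 3) / 2 = 13.5.

13.5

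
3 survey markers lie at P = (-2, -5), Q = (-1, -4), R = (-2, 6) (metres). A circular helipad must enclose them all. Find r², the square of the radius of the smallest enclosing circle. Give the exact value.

Side lengths²: PQ² = 2, PR² = 121, QR² = 101.
Since PR² = 121 ≥ 101 + 2 = 103, the angle opposite PR is not acute, so the smallest enclosing circle has PR as diameter.
Centre = midpoint of PR = (-2, 0.5), r² = 121/4 = 30.25.

30.25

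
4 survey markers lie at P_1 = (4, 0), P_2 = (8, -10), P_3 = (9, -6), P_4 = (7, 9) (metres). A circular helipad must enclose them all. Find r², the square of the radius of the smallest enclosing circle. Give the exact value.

90.5

The minimum enclosing circle of a finite set is fixed by two of the points (as a diameter) or three (as a circumcircle).
The farthest pair is P_2–P_4 with squared distance 362. The circle on this segment as diameter has centre (7.5, -0.5) and r² = 362/4 = 90.5.
Check P_1: distance² to centre = 12.5 ≤ 90.5, so it lies inside.
All remaining points lie in this disk, and no smaller disk contains both endpoints, so this is the minimum enclosing circle.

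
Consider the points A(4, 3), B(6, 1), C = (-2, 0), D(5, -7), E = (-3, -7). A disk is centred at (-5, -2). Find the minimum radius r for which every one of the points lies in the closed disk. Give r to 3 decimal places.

11.402

The required radius is the distance from (-5, -2) to the farthest point.
Squared distances: 106, 130, 13, 125, 29.
Maximum is 130, attained at B.
r = √130 ≈ 11.402.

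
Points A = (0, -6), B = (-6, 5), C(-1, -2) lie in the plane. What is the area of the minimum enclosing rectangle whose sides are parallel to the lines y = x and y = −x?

42.5

In coordinates u = x + y, v = x − y the rectangle is axis-aligned; the map (x,y)→(u,v) scales areas by 2.
u-values: -6, -1, -3; range = -1 − (-6) = 5.
v-values: 6, -11, 1; range = 6 − (-11) = 17.
Area = (5 × 17) / 2 = 42.5.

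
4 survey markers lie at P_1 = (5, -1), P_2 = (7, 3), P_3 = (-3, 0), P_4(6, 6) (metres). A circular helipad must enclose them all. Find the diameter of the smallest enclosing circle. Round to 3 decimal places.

A smallest enclosing disk is always determined by at most three of the input points on its boundary.
The minimum enclosing circle is determined by three boundary points: P_2, P_3, P_4.
Their circumcentre is (35/22, 63/22) with r² = 7085/242.
The farthest remaining point P_1 is at distance² 6425/242 ≤ 7085/242.
Diameter = 2r = 2√(7085/242) ≈ 10.822.

10.822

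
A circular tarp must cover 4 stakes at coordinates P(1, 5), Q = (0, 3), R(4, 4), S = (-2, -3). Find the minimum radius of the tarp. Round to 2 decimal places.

4.61

A smallest enclosing disk is always determined by at most three of the input points on its boundary.
The farthest pair is R–S with squared distance 85. The circle on this segment as diameter has centre (1, 0.5) and r² = 85/4 = 21.25.
Check P: distance² to centre = 20.25 ≤ 21.25, so it lies inside.
All remaining points lie in this disk, and no smaller disk contains both endpoints, so this is the minimum enclosing circle.
r = √(21.25) ≈ 4.61.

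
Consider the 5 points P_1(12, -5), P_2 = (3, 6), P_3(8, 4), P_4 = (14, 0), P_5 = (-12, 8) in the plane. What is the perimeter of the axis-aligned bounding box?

Width = max x − min x = 14 − (-12) = 26.
Height = max y − min y = 8 − (-5) = 13.
Perimeter = 2(26 + 13) = 78.

78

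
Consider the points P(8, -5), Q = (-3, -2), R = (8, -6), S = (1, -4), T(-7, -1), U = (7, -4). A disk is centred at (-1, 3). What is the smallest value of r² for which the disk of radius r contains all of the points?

162

The required radius is the distance from (-1, 3) to the farthest point.
Squared distances: 145, 29, 162, 53, 52, 113.
Maximum is 162, attained at R.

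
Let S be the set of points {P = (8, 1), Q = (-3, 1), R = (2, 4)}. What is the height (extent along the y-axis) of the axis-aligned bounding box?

3

max y = 4, min y = 1, so height = 3.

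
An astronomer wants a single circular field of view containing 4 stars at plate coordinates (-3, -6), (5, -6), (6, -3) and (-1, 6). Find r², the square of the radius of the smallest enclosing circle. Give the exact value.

The minimum enclosing circle is determined by three boundary points: (-3, -6), (5, -6), (-1, 6).
Their circumcentre is (1, -0.5) with r² = 46.25.
The farthest remaining point (6, -3) is at distance² 31.25 ≤ 46.25.

46.25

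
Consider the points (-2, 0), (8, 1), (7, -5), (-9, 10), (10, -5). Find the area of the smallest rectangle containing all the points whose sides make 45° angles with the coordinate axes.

187

In coordinates u = x + y, v = x − y the rectangle is axis-aligned; the map (x,y)→(u,v) scales areas by 2.
u-values: -2, 9, 2, 1, 5; range = 9 − (-2) = 11.
v-values: -2, 7, 12, -19, 15; range = 15 − (-19) = 34.
Area = (11 × 34) / 2 = 187.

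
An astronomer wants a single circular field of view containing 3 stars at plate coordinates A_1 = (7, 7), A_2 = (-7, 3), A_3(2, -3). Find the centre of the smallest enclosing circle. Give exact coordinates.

Side lengths²: A_1A_2² = 212, A_1A_3² = 125, A_2A_3² = 117.
Since A_1A_2² = 212 < 125 + 117 = 242, the triangle is acute, so the smallest enclosing circle is the circumcircle.
Circumcentre = (0.25, 4.125), r² = 53.828125.
Centre = (0.25, 4.125).

(0.25, 4.125)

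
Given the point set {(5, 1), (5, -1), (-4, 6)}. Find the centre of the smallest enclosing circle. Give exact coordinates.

(0.5, 2.5)

Call the three points A, B, C in the order given.
Side lengths²: AB² = 4, AC² = 106, BC² = 130.
Since BC² = 130 ≥ 106 + 4 = 110, the angle opposite BC is not acute, so the smallest enclosing circle has BC as diameter.
Centre = midpoint of BC = (0.5, 2.5), r² = 130/4 = 32.5.
Centre = (0.5, 2.5).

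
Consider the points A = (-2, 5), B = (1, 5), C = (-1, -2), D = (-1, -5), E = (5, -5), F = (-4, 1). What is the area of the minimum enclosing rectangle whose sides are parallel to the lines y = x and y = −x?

In coordinates u = x + y, v = x − y the rectangle is axis-aligned; the map (x,y)→(u,v) scales areas by 2.
u-values: 3, 6, -3, -6, 0, -3; range = 6 − (-6) = 12.
v-values: -7, -4, 1, 4, 10, -5; range = 10 − (-7) = 17.
Area = (12 × 17) / 2 = 102.

102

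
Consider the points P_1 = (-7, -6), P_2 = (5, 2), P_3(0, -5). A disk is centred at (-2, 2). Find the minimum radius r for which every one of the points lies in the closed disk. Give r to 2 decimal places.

9.43

The required radius is the distance from (-2, 2) to the farthest point.
Squared distances: 89, 49, 53.
Maximum is 89, attained at P_1.
r = √89 ≈ 9.43.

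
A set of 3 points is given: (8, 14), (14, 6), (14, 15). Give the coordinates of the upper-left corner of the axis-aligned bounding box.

x-range [8, 14], y-range [6, 15].
The upper-left corner is (8, 15).

(8, 15)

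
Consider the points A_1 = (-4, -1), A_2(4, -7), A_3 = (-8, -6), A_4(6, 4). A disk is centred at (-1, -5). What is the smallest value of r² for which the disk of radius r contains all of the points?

The required radius is the distance from (-1, -5) to the farthest point.
Squared distances: 25, 29, 50, 130.
Maximum is 130, attained at A_4.

130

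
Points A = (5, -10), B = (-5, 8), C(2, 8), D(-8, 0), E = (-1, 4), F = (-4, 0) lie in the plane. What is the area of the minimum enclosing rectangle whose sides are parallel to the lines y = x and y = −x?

252

In coordinates u = x + y, v = x − y the rectangle is axis-aligned; the map (x,y)→(u,v) scales areas by 2.
u-values: -5, 3, 10, -8, 3, -4; range = 10 − (-8) = 18.
v-values: 15, -13, -6, -8, -5, -4; range = 15 − (-13) = 28.
Area = (18 × 28) / 2 = 252.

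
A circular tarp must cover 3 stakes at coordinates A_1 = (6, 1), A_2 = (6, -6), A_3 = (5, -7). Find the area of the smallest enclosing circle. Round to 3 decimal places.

Side lengths²: A_1A_2² = 49, A_1A_3² = 65, A_2A_3² = 2.
Since A_1A_3² = 65 ≥ 49 + 2 = 51, the angle opposite A_1A_3 is not acute, so the smallest enclosing circle has A_1A_3 as diameter.
Centre = midpoint of A_1A_3 = (5.5, -3), r² = 65/4 = 16.25.
Area = π·r² = π·16.25 ≈ 51.051.

51.051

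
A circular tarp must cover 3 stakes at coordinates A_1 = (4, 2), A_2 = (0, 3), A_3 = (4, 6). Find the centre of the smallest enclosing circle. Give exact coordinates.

(2.375, 4)

Side lengths²: A_1A_2² = 17, A_1A_3² = 16, A_2A_3² = 25.
Since A_2A_3² = 25 < 17 + 16 = 33, the triangle is acute, so the smallest enclosing circle is the circumcircle.
Circumcentre = (2.375, 4), r² = 6.640625.
Centre = (2.375, 4).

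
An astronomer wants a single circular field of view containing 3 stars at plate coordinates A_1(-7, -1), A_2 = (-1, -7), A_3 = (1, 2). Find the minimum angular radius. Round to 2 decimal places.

Side lengths²: A_1A_2² = 72, A_1A_3² = 73, A_2A_3² = 85.
Since A_2A_3² = 85 < 73 + 72 = 145, the triangle is acute, so the smallest enclosing circle is the circumcircle.
Circumcentre = (-45/22, -45/22), r² = 6205/242.
r = √(6205/242) ≈ 5.06.

5.06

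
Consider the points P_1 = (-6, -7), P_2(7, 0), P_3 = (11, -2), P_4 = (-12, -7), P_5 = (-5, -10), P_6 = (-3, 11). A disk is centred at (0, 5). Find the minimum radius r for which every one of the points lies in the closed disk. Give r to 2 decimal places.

The required radius is the distance from (0, 5) to the farthest point.
Squared distances: 180, 74, 170, 288, 250, 45.
Maximum is 288, attained at P_4.
r = √288 ≈ 16.97.

16.97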